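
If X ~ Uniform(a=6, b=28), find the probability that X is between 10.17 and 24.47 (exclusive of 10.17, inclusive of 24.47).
0.650000

We have X ~ Uniform(a=6, b=28).

To find P(10.17 < X ≤ 24.47), we use:
P(10.17 < X ≤ 24.47) = P(X ≤ 24.47) - P(X ≤ 10.17)
                 = F(24.47) - F(10.17)
                 = 0.839545 - 0.189545
                 = 0.650000

So there's approximately a 65.0% chance that X falls in this range.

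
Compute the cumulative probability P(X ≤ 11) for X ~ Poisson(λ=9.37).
0.765710

We have X ~ Poisson(λ=9.37).

The CDF gives us P(X ≤ k).

Using the CDF:
P(X ≤ 11) = 0.765710

This means there's approximately a 76.6% chance that X is at most 11.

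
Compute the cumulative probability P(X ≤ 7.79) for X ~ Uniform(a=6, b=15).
0.198889

We have X ~ Uniform(a=6, b=15).

The CDF gives us P(X ≤ k).

Using the CDF:
P(X ≤ 7.79) = 0.198889

This means there's approximately a 19.9% chance that X is at most 7.79.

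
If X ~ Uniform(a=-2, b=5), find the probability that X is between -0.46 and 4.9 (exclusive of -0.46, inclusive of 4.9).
0.765714

We have X ~ Uniform(a=-2, b=5).

To find P(-0.46 < X ≤ 4.9), we use:
P(-0.46 < X ≤ 4.9) = P(X ≤ 4.9) - P(X ≤ -0.46)
                 = F(4.9) - F(-0.46)
                 = 0.985714 - 0.220000
                 = 0.765714

So there's approximately a 76.6% chance that X falls in this range.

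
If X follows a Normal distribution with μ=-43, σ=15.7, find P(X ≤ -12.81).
0.972756

We have X ~ Normal(μ=-43, σ=15.7).

The CDF gives us P(X ≤ k).

Using the CDF:
P(X ≤ -12.81) = 0.972756

This means there's approximately a 97.3% chance that X is at most -12.81.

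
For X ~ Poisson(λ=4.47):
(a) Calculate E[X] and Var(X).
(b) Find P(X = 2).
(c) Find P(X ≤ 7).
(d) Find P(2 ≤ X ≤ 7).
(a) E[X] = 4.4700, Var(X) = 4.4700
(b) P(X = 2) = 0.114364
(c) P(X ≤ 7) = 0.915864
(d) P(2 ≤ X ≤ 7) = 0.853247

We have X ~ Poisson(λ=4.47).

(a) Moments:
E[X] = 4.4700
Var(X) = 4.4700
σ = √Var(X) = 2.1142

(b) Point probability using PMF:
P(X = 2) = 0.114364

(c) Cumulative probability using CDF:
P(X ≤ 7) = F(7) = 0.915864

(d) Range probability:
P(2 ≤ X ≤ 7) = P(X ≤ 7) - P(X ≤ 1)
                   = F(7) - F(1)
                   = 0.915864 - 0.062617
                   = 0.853247

This means approximately 85.3% of outcomes fall in the interval [2, 7].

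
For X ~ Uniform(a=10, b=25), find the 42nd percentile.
16.3000

We have X ~ Uniform(a=10, b=25).

We want to find x such that P(X ≤ x) = 0.42.

This is the 42nd percentile, which means 42% of values fall below this point.

Using the inverse CDF (quantile function):
x = F⁻¹(0.42) = 16.3000

Verification: P(X ≤ 16.3000) = 0.42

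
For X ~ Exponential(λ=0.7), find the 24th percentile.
0.3921

We have X ~ Exponential(λ=0.7).

We want to find x such that P(X ≤ x) = 0.24.

This is the 24th percentile, which means 24% of values fall below this point.

Using the inverse CDF (quantile function):
x = F⁻¹(0.24) = 0.3921

Verification: P(X ≤ 0.3921) = 0.24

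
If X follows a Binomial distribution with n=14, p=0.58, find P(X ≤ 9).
0.769735

We have X ~ Binomial(n=14, p=0.58).

The CDF gives us P(X ≤ k).

Using the CDF:
P(X ≤ 9) = 0.769735

This means there's approximately a 77.0% chance that X is at most 9.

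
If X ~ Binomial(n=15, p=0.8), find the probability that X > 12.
0.398023

We have X ~ Binomial(n=15, p=0.8).

P(X > 12) = 1 - P(X ≤ 12)
                = 1 - F(12)
                = 1 - 0.601977
                = 0.398023

So there's approximately a 39.8% chance that X exceeds 12.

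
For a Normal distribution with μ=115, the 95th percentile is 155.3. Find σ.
σ = 24.5007

For X ~ Normal(μ, σ), the p-th percentile satisfies x = μ + z_p × σ,
where z_p = Φ⁻¹(p) is the standard normal quantile.

Step 1: z_{0.95} = Φ⁻¹(0.95) = 1.6449

Step 2: Solve for σ:
155.3 = 115 + 1.6449 × σ
σ = (155.3 - 115) / 1.6449
σ = 40.30 / 1.6449
σ = 24.5007

Verification: μ + z × σ = 115 + 1.6449 × 24.5007 = 155.30 ✓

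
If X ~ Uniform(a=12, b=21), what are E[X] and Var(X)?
E[X] = 16.5000, Var(X) = 6.7500

We have X ~ Uniform(a=12, b=21).

For a Uniform distribution with a=12, b=21:

Expected value:
E[X] = 16.5000

Variance:
Var(X) = 6.7500

Standard deviation:
σ = √Var(X) = 2.5981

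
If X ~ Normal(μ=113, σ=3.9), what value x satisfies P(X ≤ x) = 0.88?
117.5824

We have X ~ Normal(μ=113, σ=3.9).

We want to find x such that P(X ≤ x) = 0.88.

This is the 88th percentile, which means 88% of values fall below this point.

Using the inverse CDF (quantile function):
x = F⁻¹(0.88) = 117.5824

Verification: P(X ≤ 117.5824) = 0.88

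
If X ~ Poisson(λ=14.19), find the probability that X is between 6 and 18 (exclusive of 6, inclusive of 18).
0.859161

We have X ~ Poisson(λ=14.19).

To find P(6 < X ≤ 18), we use:
P(6 < X ≤ 18) = P(X ≤ 18) - P(X ≤ 6)
                 = F(18) - F(6)
                 = 0.871824 - 0.012663
                 = 0.859161

So there's approximately a 85.9% chance that X falls in this range.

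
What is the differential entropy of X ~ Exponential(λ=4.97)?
-0.6034 nats

We have X ~ Exponential(λ=4.97).

The differential entropy measures the uncertainty or information content of the distribution.

For an Exponential distribution with λ=4.97:
h(X) = -0.6034 nats

(In bits, this would be -0.8706 bits.)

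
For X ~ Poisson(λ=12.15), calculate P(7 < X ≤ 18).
0.875452

We have X ~ Poisson(λ=12.15).

To find P(7 < X ≤ 18), we use:
P(7 < X ≤ 18) = P(X ≤ 18) - P(X ≤ 7)
                 = F(18) - F(7)
                 = 0.958606 - 0.083154
                 = 0.875452

So there's approximately a 87.5% chance that X falls in this range.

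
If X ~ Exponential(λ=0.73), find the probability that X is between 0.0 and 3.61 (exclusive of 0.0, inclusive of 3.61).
0.928303

We have X ~ Exponential(λ=0.73).

To find P(0.0 < X ≤ 3.61), we use:
P(0.0 < X ≤ 3.61) = P(X ≤ 3.61) - P(X ≤ 0.0)
                 = F(3.61) - F(0.0)
                 = 0.928303 - 0.000000
                 = 0.928303

So there's approximately a 92.8% chance that X falls in this range.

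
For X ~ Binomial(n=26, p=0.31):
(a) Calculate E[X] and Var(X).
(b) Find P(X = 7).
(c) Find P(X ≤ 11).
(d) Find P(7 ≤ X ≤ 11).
(a) E[X] = 8.0600, Var(X) = 5.5614
(b) P(X = 7) = 0.156949
(c) P(X ≤ 11) = 0.924575
(d) P(7 ≤ X ≤ 11) = 0.664936

We have X ~ Binomial(n=26, p=0.31).

(a) Moments:
E[X] = 8.0600
Var(X) = 5.5614
σ = √Var(X) = 2.3583

(b) Point probability using PMF:
P(X = 7) = 0.156949

(c) Cumulative probability using CDF:
P(X ≤ 11) = F(11) = 0.924575

(d) Range probability:
P(7 ≤ X ≤ 11) = P(X ≤ 11) - P(X ≤ 6)
                   = F(11) - F(6)
                   = 0.924575 - 0.259639
                   = 0.664936

This means approximately 66.5% of outcomes fall in the interval [7, 11].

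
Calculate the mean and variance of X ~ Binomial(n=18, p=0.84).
E[X] = 15.1200, Var(X) = 2.4192

We have X ~ Binomial(n=18, p=0.84).

For a Binomial distribution with n=18, p=0.84:

Expected value:
E[X] = 15.1200

Variance:
Var(X) = 2.4192

Standard deviation:
σ = √Var(X) = 1.5554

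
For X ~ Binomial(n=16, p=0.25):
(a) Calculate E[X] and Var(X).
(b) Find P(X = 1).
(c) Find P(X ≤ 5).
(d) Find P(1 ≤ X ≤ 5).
(a) E[X] = 4.0000, Var(X) = 3.0000
(b) P(X = 1) = 0.053454
(c) P(X ≤ 5) = 0.810345
(d) P(1 ≤ X ≤ 5) = 0.800323

We have X ~ Binomial(n=16, p=0.25).

(a) Moments:
E[X] = 4.0000
Var(X) = 3.0000
σ = √Var(X) = 1.7321

(b) Point probability using PMF:
P(X = 1) = 0.053454

(c) Cumulative probability using CDF:
P(X ≤ 5) = F(5) = 0.810345

(d) Range probability:
P(1 ≤ X ≤ 5) = P(X ≤ 5) - P(X ≤ 0)
                   = F(5) - F(0)
                   = 0.810345 - 0.010023
                   = 0.800323

This means approximately 80.0% of outcomes fall in the interval [1, 5].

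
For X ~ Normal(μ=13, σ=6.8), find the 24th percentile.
8.1971

We have X ~ Normal(μ=13, σ=6.8).

We want to find x such that P(X ≤ x) = 0.24.

This is the 24th percentile, which means 24% of values fall below this point.

Using the inverse CDF (quantile function):
x = F⁻¹(0.24) = 8.1971

Verification: P(X ≤ 8.1971) = 0.24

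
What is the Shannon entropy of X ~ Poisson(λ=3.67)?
2.0407 nats

We have X ~ Poisson(λ=3.67).

The Shannon entropy measures the uncertainty or information content of the distribution.

For a Poisson distribution with λ=3.67:
H(X) = 2.0407 nats

(In bits, this would be 2.9441 bits.)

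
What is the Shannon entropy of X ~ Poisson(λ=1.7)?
1.6117 nats

We have X ~ Poisson(λ=1.7).

The Shannon entropy measures the uncertainty or information content of the distribution.

For a Poisson distribution with λ=1.7:
H(X) = 1.6117 nats

(In bits, this would be 2.3252 bits.)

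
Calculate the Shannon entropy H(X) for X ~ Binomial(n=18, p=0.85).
1.8083 nats

We have X ~ Binomial(n=18, p=0.85).

The Shannon entropy measures the uncertainty or information content of the distribution.

For a Binomial distribution with n=18, p=0.85:
H(X) = 1.8083 nats

(In bits, this would be 2.6088 bits.)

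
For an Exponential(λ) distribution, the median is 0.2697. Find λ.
λ = 2.5701

For X ~ Exponential(λ), the CDF is F(x) = 1 - e^(-λx).
The median m satisfies F(m) = 0.5:
1 - e^(-λm) = 0.5
e^(-λm) = 0.5
λm = ln(2)
m = ln(2) / λ

Given m = 0.2697:
λ = ln(2) / 0.2697 = 0.693147 / 0.2697 = 2.5701

Verification: ln(2) / 2.5701 = 0.2697 ✓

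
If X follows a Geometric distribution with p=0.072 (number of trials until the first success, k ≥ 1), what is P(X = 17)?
0.021782

We have X ~ Geometric(p=0.072) (number of trials until the first success, k ≥ 1).

For a Geometric distribution, the PMF gives us the probability of each outcome.

Using the PMF formula:
P(X = 17) = 0.021782

Rounded to 4 decimal places: 0.0218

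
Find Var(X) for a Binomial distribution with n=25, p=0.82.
3.6900

We have X ~ Binomial(n=25, p=0.82).

For a Binomial distribution with n=25, p=0.82:
Var(X) = 3.6900

The variance measures the spread of the distribution around the mean.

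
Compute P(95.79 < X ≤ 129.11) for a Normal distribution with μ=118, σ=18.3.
0.615670

We have X ~ Normal(μ=118, σ=18.3).

To find P(95.79 < X ≤ 129.11), we use:
P(95.79 < X ≤ 129.11) = P(X ≤ 129.11) - P(X ≤ 95.79)
                 = F(129.11) - F(95.79)
                 = 0.728109 - 0.112439
                 = 0.615670

So there's approximately a 61.6% chance that X falls in this range.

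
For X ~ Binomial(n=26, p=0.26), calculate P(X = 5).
0.140225

We have X ~ Binomial(n=26, p=0.26).

For a Binomial distribution, the PMF gives us the probability of each outcome.

Using the PMF formula:
P(X = 5) = 0.140225

Rounded to 4 decimal places: 0.1402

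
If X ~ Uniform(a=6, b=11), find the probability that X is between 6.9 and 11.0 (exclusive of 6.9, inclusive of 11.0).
0.820000

We have X ~ Uniform(a=6, b=11).

To find P(6.9 < X ≤ 11.0), we use:
P(6.9 < X ≤ 11.0) = P(X ≤ 11.0) - P(X ≤ 6.9)
                 = F(11.0) - F(6.9)
                 = 1.000000 - 0.180000
                 = 0.820000

So there's approximately a 82.0% chance that X falls in this range.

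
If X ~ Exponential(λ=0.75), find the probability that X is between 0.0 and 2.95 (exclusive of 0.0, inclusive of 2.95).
0.890573

We have X ~ Exponential(λ=0.75).

To find P(0.0 < X ≤ 2.95), we use:
P(0.0 < X ≤ 2.95) = P(X ≤ 2.95) - P(X ≤ 0.0)
                 = F(2.95) - F(0.0)
                 = 0.890573 - 0.000000
                 = 0.890573

So there's approximately a 89.1% chance that X falls in this range.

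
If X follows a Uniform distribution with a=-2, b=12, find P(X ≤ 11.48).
0.962857

We have X ~ Uniform(a=-2, b=12).

The CDF gives us P(X ≤ k).

Using the CDF:
P(X ≤ 11.48) = 0.962857

This means there's approximately a 96.3% chance that X is at most 11.48.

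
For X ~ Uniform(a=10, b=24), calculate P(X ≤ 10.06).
0.004286

We have X ~ Uniform(a=10, b=24).

The CDF gives us P(X ≤ k).

Using the CDF:
P(X ≤ 10.06) = 0.004286

This means there's approximately a 0.4% chance that X is at most 10.06.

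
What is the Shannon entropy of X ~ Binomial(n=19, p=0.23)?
2.0163 nats

We have X ~ Binomial(n=19, p=0.23).

The Shannon entropy measures the uncertainty or information content of the distribution.

For a Binomial distribution with n=19, p=0.23:
H(X) = 2.0163 nats

(In bits, this would be 2.9090 bits.)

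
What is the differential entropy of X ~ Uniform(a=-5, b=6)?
2.3979 nats

We have X ~ Uniform(a=-5, b=6).

The differential entropy measures the uncertainty or information content of the distribution.

For a Uniform distribution with a=-5, b=6:
h(X) = 2.3979 nats

(In bits, this would be 3.4594 bits.)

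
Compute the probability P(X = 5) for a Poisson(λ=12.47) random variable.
0.009649

We have X ~ Poisson(λ=12.47).

For a Poisson distribution, the PMF gives us the probability of each outcome.

Using the PMF formula:
P(X = 5) = 0.009649

Rounded to 4 decimal places: 0.0096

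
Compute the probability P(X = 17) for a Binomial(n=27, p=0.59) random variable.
0.144037

We have X ~ Binomial(n=27, p=0.59).

For a Binomial distribution, the PMF gives us the probability of each outcome.

Using the PMF formula:
P(X = 17) = 0.144037

Rounded to 4 decimal places: 0.1440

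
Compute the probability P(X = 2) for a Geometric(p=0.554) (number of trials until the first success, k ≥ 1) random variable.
0.247084

We have X ~ Geometric(p=0.554) (number of trials until the first success, k ≥ 1).

For a Geometric distribution, the PMF gives us the probability of each outcome.

Using the PMF formula:
P(X = 2) = 0.247084

Rounded to 4 decimal places: 0.2471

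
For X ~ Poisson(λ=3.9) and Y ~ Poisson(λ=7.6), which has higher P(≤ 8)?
X has higher probability (P(X ≤ 8) = 0.9815 > P(Y ≤ 8) = 0.6482)

Compute P(≤ 8) for each distribution:

X ~ Poisson(λ=3.9):
P(X ≤ 8) = 0.9815

Y ~ Poisson(λ=7.6):
P(Y ≤ 8) = 0.6482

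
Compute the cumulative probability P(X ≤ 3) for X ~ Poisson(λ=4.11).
0.412280

We have X ~ Poisson(λ=4.11).

The CDF gives us P(X ≤ k).

Using the CDF:
P(X ≤ 3) = 0.412280

This means there's approximately a 41.2% chance that X is at most 3.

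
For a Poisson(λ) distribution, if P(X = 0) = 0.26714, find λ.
λ = 1.3200

For a Poisson(λ) distribution, the PMF at 0 is:
P(X = 0) = λ^0 e^(-λ) / 0! = e^(-λ)

Given P(X = 0) = 0.26714:
e^(-λ) = 0.26714
-λ = ln(0.26714)
λ = -ln(0.26714) = 1.3200

Verification: e^(-1.3200) = 0.26714 ✓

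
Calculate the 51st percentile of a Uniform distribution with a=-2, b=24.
11.2600

We have X ~ Uniform(a=-2, b=24).

We want to find x such that P(X ≤ x) = 0.51.

This is the 51st percentile, which means 51% of values fall below this point.

Using the inverse CDF (quantile function):
x = F⁻¹(0.51) = 11.2600

Verification: P(X ≤ 11.2600) = 0.51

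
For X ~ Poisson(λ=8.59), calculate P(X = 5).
0.072476

We have X ~ Poisson(λ=8.59).

For a Poisson distribution, the PMF gives us the probability of each outcome.

Using the PMF formula:
P(X = 5) = 0.072476

Rounded to 4 decimal places: 0.0725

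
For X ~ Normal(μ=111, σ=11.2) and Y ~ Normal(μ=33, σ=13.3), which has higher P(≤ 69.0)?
Y has higher probability (P(Y ≤ 69.0) = 0.9966 > P(X ≤ 69.0) = 0.0001)

Compute P(≤ 69.0) for each distribution:

X ~ Normal(μ=111, σ=11.2):
P(X ≤ 69.0) = 0.0001

Y ~ Normal(μ=33, σ=13.3):
P(Y ≤ 69.0) = 0.9966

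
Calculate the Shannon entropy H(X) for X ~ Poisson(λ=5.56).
2.2598 nats

We have X ~ Poisson(λ=5.56).

The Shannon entropy measures the uncertainty or information content of the distribution.

For a Poisson distribution with λ=5.56:
H(X) = 2.2598 nats

(In bits, this would be 3.2602 bits.)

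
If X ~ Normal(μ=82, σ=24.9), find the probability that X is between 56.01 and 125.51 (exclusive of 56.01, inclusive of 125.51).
0.811420

We have X ~ Normal(μ=82, σ=24.9).

To find P(56.01 < X ≤ 125.51), we use:
P(56.01 < X ≤ 125.51) = P(X ≤ 125.51) - P(X ≤ 56.01)
                 = F(125.51) - F(56.01)
                 = 0.959715 - 0.148295
                 = 0.811420

So there's approximately a 81.1% chance that X falls in this range.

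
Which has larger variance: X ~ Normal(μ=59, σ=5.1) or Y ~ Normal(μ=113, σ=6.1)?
Y has larger variance (37.2100 > 26.0100)

Compute the variance for each distribution:

X ~ Normal(μ=59, σ=5.1):
Var(X) = 26.0100

Y ~ Normal(μ=113, σ=6.1):
Var(Y) = 37.2100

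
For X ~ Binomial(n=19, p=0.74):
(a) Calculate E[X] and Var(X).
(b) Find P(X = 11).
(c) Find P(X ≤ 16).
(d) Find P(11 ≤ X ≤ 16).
(a) E[X] = 14.0600, Var(X) = 3.6556
(b) P(X = 11) = 0.057511
(c) P(X ≤ 16) = 0.905687
(d) P(11 ≤ X ≤ 16) = 0.869104

We have X ~ Binomial(n=19, p=0.74).

(a) Moments:
E[X] = 14.0600
Var(X) = 3.6556
σ = √Var(X) = 1.9120

(b) Point probability using PMF:
P(X = 11) = 0.057511

(c) Cumulative probability using CDF:
P(X ≤ 16) = F(16) = 0.905687

(d) Range probability:
P(11 ≤ X ≤ 16) = P(X ≤ 16) - P(X ≤ 10)
                   = F(16) - F(10)
                   = 0.905687 - 0.036583
                   = 0.869104

This means approximately 86.9% of outcomes fall in the interval [11, 16].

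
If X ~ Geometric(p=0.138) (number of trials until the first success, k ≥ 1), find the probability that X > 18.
0.069045

We have X ~ Geometric(p=0.138) (number of trials until the first success, k ≥ 1).

P(X > 18) = 1 - P(X ≤ 18)
                = 1 - F(18)
                = 1 - 0.930955
                = 0.069045

So there's approximately a 6.9% chance that X exceeds 18.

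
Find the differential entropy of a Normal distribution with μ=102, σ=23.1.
4.5588 nats

We have X ~ Normal(μ=102, σ=23.1).

The differential entropy measures the uncertainty or information content of the distribution.

For a Normal distribution with μ=102, σ=23.1:
h(X) = 4.5588 nats

(In bits, this would be 6.5769 bits.)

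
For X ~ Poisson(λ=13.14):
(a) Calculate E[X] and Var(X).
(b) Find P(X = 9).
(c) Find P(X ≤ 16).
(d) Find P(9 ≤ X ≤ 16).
(a) E[X] = 13.1400, Var(X) = 13.1400
(b) P(X = 9) = 0.063236
(c) P(X ≤ 16) = 0.825268
(d) P(9 ≤ X ≤ 16) = 0.731742

We have X ~ Poisson(λ=13.14).

(a) Moments:
E[X] = 13.1400
Var(X) = 13.1400
σ = √Var(X) = 3.6249

(b) Point probability using PMF:
P(X = 9) = 0.063236

(c) Cumulative probability using CDF:
P(X ≤ 16) = F(16) = 0.825268

(d) Range probability:
P(9 ≤ X ≤ 16) = P(X ≤ 16) - P(X ≤ 8)
                   = F(16) - F(8)
                   = 0.825268 - 0.093526
                   = 0.731742

This means approximately 73.2% of outcomes fall in the interval [9, 16].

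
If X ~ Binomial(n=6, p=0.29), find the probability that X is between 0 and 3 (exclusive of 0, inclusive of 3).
0.809086

We have X ~ Binomial(n=6, p=0.29).

To find P(0 < X ≤ 3), we use:
P(0 < X ≤ 3) = P(X ≤ 3) - P(X ≤ 0)
                 = F(3) - F(0)
                 = 0.937186 - 0.128100
                 = 0.809086

So there's approximately a 80.9% chance that X falls in this range.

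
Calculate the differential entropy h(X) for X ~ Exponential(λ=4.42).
-0.4861 nats

We have X ~ Exponential(λ=4.42).

The differential entropy measures the uncertainty or information content of the distribution.

For an Exponential distribution with λ=4.42:
h(X) = -0.4861 nats

(In bits, this would be -0.7014 bits.)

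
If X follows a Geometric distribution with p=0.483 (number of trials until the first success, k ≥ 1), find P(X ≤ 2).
0.732711

We have X ~ Geometric(p=0.483) (number of trials until the first success, k ≥ 1).

The CDF gives us P(X ≤ k).

Using the CDF:
P(X ≤ 2) = 0.732711

This means there's approximately a 73.3% chance that X is at most 2.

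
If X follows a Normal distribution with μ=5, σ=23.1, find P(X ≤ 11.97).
0.618572

We have X ~ Normal(μ=5, σ=23.1).

The CDF gives us P(X ≤ k).

Using the CDF:
P(X ≤ 11.97) = 0.618572

This means there's approximately a 61.9% chance that X is at most 11.97.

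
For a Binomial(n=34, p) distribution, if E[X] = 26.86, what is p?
p = 0.79

For a Binomial(n, p) distribution:
E[X] = n × p

Given n = 34 and E[X] = 26.86:
26.86 = 34 × p
p = 26.86 / 34 = 0.79

Verification: Binomial(34, 0.79) has E[X] = 26.86 ✓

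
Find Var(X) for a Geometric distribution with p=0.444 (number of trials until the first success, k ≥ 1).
2.8204

We have X ~ Geometric(p=0.444) (number of trials until the first success, k ≥ 1).

For a Geometric distribution with p=0.444 (number of trials until the first success, k ≥ 1):
Var(X) = 2.8204

The variance measures the spread of the distribution around the mean.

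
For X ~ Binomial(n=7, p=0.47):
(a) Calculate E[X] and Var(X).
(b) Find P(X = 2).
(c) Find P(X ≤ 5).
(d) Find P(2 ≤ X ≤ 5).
(a) E[X] = 3.2900, Var(X) = 1.7437
(b) P(X = 2) = 0.193997
(c) P(X ≤ 5) = 0.954943
(d) P(2 ≤ X ≤ 5) = 0.870275

We have X ~ Binomial(n=7, p=0.47).

(a) Moments:
E[X] = 3.2900
Var(X) = 1.7437
σ = √Var(X) = 1.3205

(b) Point probability using PMF:
P(X = 2) = 0.193997

(c) Cumulative probability using CDF:
P(X ≤ 5) = F(5) = 0.954943

(d) Range probability:
P(2 ≤ X ≤ 5) = P(X ≤ 5) - P(X ≤ 1)
                   = F(5) - F(1)
                   = 0.954943 - 0.084668
                   = 0.870275

This means approximately 87.0% of outcomes fall in the interval [2, 5].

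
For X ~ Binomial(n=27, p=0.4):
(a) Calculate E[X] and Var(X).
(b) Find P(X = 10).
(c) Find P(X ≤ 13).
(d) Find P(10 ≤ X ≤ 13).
(a) E[X] = 10.8000, Var(X) = 6.4800
(b) P(X = 10) = 0.149735
(c) P(X ≤ 13) = 0.855348
(d) P(10 ≤ X ≤ 13) = 0.546623

We have X ~ Binomial(n=27, p=0.4).

(a) Moments:
E[X] = 10.8000
Var(X) = 6.4800
σ = √Var(X) = 2.5456

(b) Point probability using PMF:
P(X = 10) = 0.149735

(c) Cumulative probability using CDF:
P(X ≤ 13) = F(13) = 0.855348

(d) Range probability:
P(10 ≤ X ≤ 13) = P(X ≤ 13) - P(X ≤ 9)
                   = F(13) - F(9)
                   = 0.855348 - 0.308725
                   = 0.546623

This means approximately 54.7% of outcomes fall in the interval [10, 13].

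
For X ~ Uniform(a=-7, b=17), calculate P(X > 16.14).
0.035833

We have X ~ Uniform(a=-7, b=17).

P(X > 16.14) = 1 - P(X ≤ 16.14)
                = 1 - F(16.14)
                = 1 - 0.964167
                = 0.035833

So there's approximately a 3.6% chance that X exceeds 16.14.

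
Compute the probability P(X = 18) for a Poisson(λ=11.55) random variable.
0.020139

We have X ~ Poisson(λ=11.55).

For a Poisson distribution, the PMF gives us the probability of each outcome.

Using the PMF formula:
P(X = 18) = 0.020139

Rounded to 4 decimal places: 0.0201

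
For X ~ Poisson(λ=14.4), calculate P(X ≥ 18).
0.202501

We have X ~ Poisson(λ=14.4).

For discrete distributions, P(X ≥ 18) = 1 - P(X ≤ 17).

P(X ≤ 17) = 0.797499
P(X ≥ 18) = 1 - 0.797499 = 0.202501

So there's approximately a 20.3% chance that X is at least 18.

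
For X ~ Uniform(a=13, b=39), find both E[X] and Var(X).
E[X] = 26.0000, Var(X) = 56.3333

We have X ~ Uniform(a=13, b=39).

For a Uniform distribution with a=13, b=39:

Expected value:
E[X] = 26.0000

Variance:
Var(X) = 56.3333

Standard deviation:
σ = √Var(X) = 7.5056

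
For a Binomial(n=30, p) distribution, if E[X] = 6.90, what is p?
p = 0.23

For a Binomial(n, p) distribution:
E[X] = n × p

Given n = 30 and E[X] = 6.90:
6.90 = 30 × p
p = 6.90 / 30 = 0.23

Verification: Binomial(30, 0.23) has E[X] = 6.90 ✓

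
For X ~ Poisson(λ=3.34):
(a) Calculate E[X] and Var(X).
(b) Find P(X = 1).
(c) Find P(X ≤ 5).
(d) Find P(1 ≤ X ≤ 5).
(a) E[X] = 3.3400, Var(X) = 3.3400
(b) P(X = 1) = 0.118359
(c) P(X ≤ 5) = 0.878016
(d) P(1 ≤ X ≤ 5) = 0.842579

We have X ~ Poisson(λ=3.34).

(a) Moments:
E[X] = 3.3400
Var(X) = 3.3400
σ = √Var(X) = 1.8276

(b) Point probability using PMF:
P(X = 1) = 0.118359

(c) Cumulative probability using CDF:
P(X ≤ 5) = F(5) = 0.878016

(d) Range probability:
P(1 ≤ X ≤ 5) = P(X ≤ 5) - P(X ≤ 0)
                   = F(5) - F(0)
                   = 0.878016 - 0.035437
                   = 0.842579

This means approximately 84.3% of outcomes fall in the interval [1, 5].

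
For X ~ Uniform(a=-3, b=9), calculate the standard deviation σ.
3.4641

We have X ~ Uniform(a=-3, b=9).

For a Uniform distribution with a=-3, b=9:
σ = √Var(X) = 3.4641

The standard deviation is the square root of the variance.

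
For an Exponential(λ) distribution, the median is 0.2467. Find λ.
λ = 2.8097

For X ~ Exponential(λ), the CDF is F(x) = 1 - e^(-λx).
The median m satisfies F(m) = 0.5:
1 - e^(-λm) = 0.5
e^(-λm) = 0.5
λm = ln(2)
m = ln(2) / λ

Given m = 0.2467:
λ = ln(2) / 0.2467 = 0.693147 / 0.2467 = 2.8097

Verification: ln(2) / 2.8097 = 0.2467 ✓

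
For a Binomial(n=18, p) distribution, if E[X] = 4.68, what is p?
p = 0.26

For a Binomial(n, p) distribution:
E[X] = n × p

Given n = 18 and E[X] = 4.68:
4.68 = 18 × p
p = 4.68 / 18 = 0.26

Verification: Binomial(18, 0.26) has E[X] = 4.68 ✓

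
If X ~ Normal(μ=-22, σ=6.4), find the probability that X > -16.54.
0.196795

We have X ~ Normal(μ=-22, σ=6.4).

P(X > -16.54) = 1 - P(X ≤ -16.54)
                = 1 - F(-16.54)
                = 1 - 0.803205
                = 0.196795

So there's approximately a 19.7% chance that X exceeds -16.54.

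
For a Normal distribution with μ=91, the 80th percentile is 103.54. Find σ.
σ = 14.8998

For X ~ Normal(μ, σ), the p-th percentile satisfies x = μ + z_p × σ,
where z_p = Φ⁻¹(p) is the standard normal quantile.

Step 1: z_{0.8} = Φ⁻¹(0.8) = 0.8416

Step 2: Solve for σ:
103.54 = 91 + 0.8416 × σ
σ = (103.54 - 91) / 0.8416
σ = 12.54 / 0.8416
σ = 14.8998

Verification: μ + z × σ = 91 + 0.8416 × 14.8998 = 103.54 ✓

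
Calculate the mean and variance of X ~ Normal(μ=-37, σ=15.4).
E[X] = -37.0000, Var(X) = 237.1600

We have X ~ Normal(μ=-37, σ=15.4).

For a Normal distribution with μ=-37, σ=15.4:

Expected value:
E[X] = -37.0000

Variance:
Var(X) = 237.1600

Standard deviation:
σ = √Var(X) = 15.4000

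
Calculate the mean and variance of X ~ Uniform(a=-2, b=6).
E[X] = 2.0000, Var(X) = 5.3333

We have X ~ Uniform(a=-2, b=6).

For a Uniform distribution with a=-2, b=6:

Expected value:
E[X] = 2.0000

Variance:
Var(X) = 5.3333

Standard deviation:
σ = √Var(X) = 2.3094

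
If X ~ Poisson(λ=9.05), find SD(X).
3.0083

We have X ~ Poisson(λ=9.05).

For a Poisson distribution with λ=9.05:
σ = √Var(X) = 3.0083

The standard deviation is the square root of the variance.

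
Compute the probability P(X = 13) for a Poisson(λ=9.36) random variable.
0.058521

We have X ~ Poisson(λ=9.36).

For a Poisson distribution, the PMF gives us the probability of each outcome.

Using the PMF formula:
P(X = 13) = 0.058521

Rounded to 4 decimal places: 0.0585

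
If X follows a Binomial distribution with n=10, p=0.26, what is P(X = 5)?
0.066439

We have X ~ Binomial(n=10, p=0.26).

For a Binomial distribution, the PMF gives us the probability of each outcome.

Using the PMF formula:
P(X = 5) = 0.066439

Rounded to 4 decimal places: 0.0664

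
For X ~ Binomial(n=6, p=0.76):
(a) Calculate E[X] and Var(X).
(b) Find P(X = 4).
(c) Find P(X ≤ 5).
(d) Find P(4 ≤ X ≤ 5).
(a) E[X] = 4.5600, Var(X) = 1.0944
(b) P(X = 4) = 0.288249
(c) P(X ≤ 5) = 0.807300
(d) P(4 ≤ X ≤ 5) = 0.653365

We have X ~ Binomial(n=6, p=0.76).

(a) Moments:
E[X] = 4.5600
Var(X) = 1.0944
σ = √Var(X) = 1.0461

(b) Point probability using PMF:
P(X = 4) = 0.288249

(c) Cumulative probability using CDF:
P(X ≤ 5) = F(5) = 0.807300

(d) Range probability:
P(4 ≤ X ≤ 5) = P(X ≤ 5) - P(X ≤ 3)
                   = F(5) - F(3)
                   = 0.807300 - 0.153935
                   = 0.653365

This means approximately 65.3% of outcomes fall in the interval [4, 5].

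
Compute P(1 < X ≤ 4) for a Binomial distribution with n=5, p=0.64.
0.832831

We have X ~ Binomial(n=5, p=0.64).

To find P(1 < X ≤ 4), we use:
P(1 < X ≤ 4) = P(X ≤ 4) - P(X ≤ 1)
                 = F(4) - F(1)
                 = 0.892626 - 0.059794
                 = 0.832831

So there's approximately a 83.3% chance that X falls in this range.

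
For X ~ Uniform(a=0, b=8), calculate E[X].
4.0000

We have X ~ Uniform(a=0, b=8).

For a Uniform distribution with a=0, b=8:
E[X] = 4.0000

This is the expected (average) value of X.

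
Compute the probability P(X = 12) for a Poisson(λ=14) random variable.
0.098418

We have X ~ Poisson(λ=14).

For a Poisson distribution, the PMF gives us the probability of each outcome.

Using the PMF formula:
P(X = 12) = 0.098418

Rounded to 4 decimal places: 0.0984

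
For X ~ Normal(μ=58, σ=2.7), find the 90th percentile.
61.4602

We have X ~ Normal(μ=58, σ=2.7).

We want to find x such that P(X ≤ x) = 0.9.

This is the 90th percentile, which means 90% of values fall below this point.

Using the inverse CDF (quantile function):
x = F⁻¹(0.9) = 61.4602

Verification: P(X ≤ 61.4602) = 0.9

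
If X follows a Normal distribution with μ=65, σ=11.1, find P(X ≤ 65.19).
0.506828

We have X ~ Normal(μ=65, σ=11.1).

The CDF gives us P(X ≤ k).

Using the CDF:
P(X ≤ 65.19) = 0.506828

This means there's approximately a 50.7% chance that X is at most 65.19.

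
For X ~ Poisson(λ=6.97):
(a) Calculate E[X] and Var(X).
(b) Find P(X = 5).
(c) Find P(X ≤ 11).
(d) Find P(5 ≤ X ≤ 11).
(a) E[X] = 6.9700, Var(X) = 6.9700
(b) P(X = 5) = 0.128810
(c) P(X ≤ 11) = 0.947994
(d) P(5 ≤ X ≤ 11) = 0.772248

We have X ~ Poisson(λ=6.97).

(a) Moments:
E[X] = 6.9700
Var(X) = 6.9700
σ = √Var(X) = 2.6401

(b) Point probability using PMF:
P(X = 5) = 0.128810

(c) Cumulative probability using CDF:
P(X ≤ 11) = F(11) = 0.947994

(d) Range probability:
P(5 ≤ X ≤ 11) = P(X ≤ 11) - P(X ≤ 4)
                   = F(11) - F(4)
                   = 0.947994 - 0.175746
                   = 0.772248

This means approximately 77.2% of outcomes fall in the interval [5, 11].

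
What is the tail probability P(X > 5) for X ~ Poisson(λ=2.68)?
0.055138

We have X ~ Poisson(λ=2.68).

P(X > 5) = 1 - P(X ≤ 5)
                = 1 - F(5)
                = 1 - 0.944862
                = 0.055138

So there's approximately a 5.5% chance that X exceeds 5.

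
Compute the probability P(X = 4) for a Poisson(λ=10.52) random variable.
0.013774

We have X ~ Poisson(λ=10.52).

For a Poisson distribution, the PMF gives us the probability of each outcome.

Using the PMF formula:
P(X = 4) = 0.013774

Rounded to 4 decimal places: 0.0138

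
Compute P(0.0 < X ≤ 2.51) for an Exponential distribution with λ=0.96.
0.910149

We have X ~ Exponential(λ=0.96).

To find P(0.0 < X ≤ 2.51), we use:
P(0.0 < X ≤ 2.51) = P(X ≤ 2.51) - P(X ≤ 0.0)
                 = F(2.51) - F(0.0)
                 = 0.910149 - 0.000000
                 = 0.910149

So there's approximately a 91.0% chance that X falls in this range.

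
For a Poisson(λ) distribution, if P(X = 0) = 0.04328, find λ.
λ = 3.1401

For a Poisson(λ) distribution, the PMF at 0 is:
P(X = 0) = λ^0 e^(-λ) / 0! = e^(-λ)

Given P(X = 0) = 0.04328:
e^(-λ) = 0.04328
-λ = ln(0.04328)
λ = -ln(0.04328) = 3.1401

Verification: e^(-3.1401) = 0.04328 ✓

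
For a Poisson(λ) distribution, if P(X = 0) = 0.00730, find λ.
λ = 4.9199

For a Poisson(λ) distribution, the PMF at 0 is:
P(X = 0) = λ^0 e^(-λ) / 0! = e^(-λ)

Given P(X = 0) = 0.00730:
e^(-λ) = 0.00730
-λ = ln(0.00730)
λ = -ln(0.00730) = 4.9199

Verification: e^(-4.9199) = 0.00730 ✓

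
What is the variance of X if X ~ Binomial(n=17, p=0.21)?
2.8203

We have X ~ Binomial(n=17, p=0.21).

For a Binomial distribution with n=17, p=0.21:
Var(X) = 2.8203

The variance measures the spread of the distribution around the mean.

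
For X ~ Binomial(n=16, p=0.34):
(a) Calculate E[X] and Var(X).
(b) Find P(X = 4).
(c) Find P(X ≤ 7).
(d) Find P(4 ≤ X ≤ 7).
(a) E[X] = 5.4400, Var(X) = 3.5904
(b) P(X = 4) = 0.166155
(c) P(X ≤ 7) = 0.860886
(d) P(4 ≤ X ≤ 7) = 0.708382

We have X ~ Binomial(n=16, p=0.34).

(a) Moments:
E[X] = 5.4400
Var(X) = 3.5904
σ = √Var(X) = 1.8948

(b) Point probability using PMF:
P(X = 4) = 0.166155

(c) Cumulative probability using CDF:
P(X ≤ 7) = F(7) = 0.860886

(d) Range probability:
P(4 ≤ X ≤ 7) = P(X ≤ 7) - P(X ≤ 3)
                   = F(7) - F(3)
                   = 0.860886 - 0.152504
                   = 0.708382

This means approximately 70.8% of outcomes fall in the interval [4, 7].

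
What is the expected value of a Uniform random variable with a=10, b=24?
17.0000

We have X ~ Uniform(a=10, b=24).

For a Uniform distribution with a=10, b=24:
E[X] = 17.0000

This is the expected (average) value of X.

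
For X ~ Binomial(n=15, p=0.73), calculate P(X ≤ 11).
0.608585

We have X ~ Binomial(n=15, p=0.73).

The CDF gives us P(X ≤ k).

Using the CDF:
P(X ≤ 11) = 0.608585

This means there's approximately a 60.9% chance that X is at most 11.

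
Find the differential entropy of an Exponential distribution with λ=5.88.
-0.7716 nats

We have X ~ Exponential(λ=5.88).

The differential entropy measures the uncertainty or information content of the distribution.

For an Exponential distribution with λ=5.88:
h(X) = -0.7716 nats

(In bits, this would be -1.1131 bits.)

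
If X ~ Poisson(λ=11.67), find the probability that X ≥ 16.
0.132697

We have X ~ Poisson(λ=11.67).

For discrete distributions, P(X ≥ 16) = 1 - P(X ≤ 15).

P(X ≤ 15) = 0.867303
P(X ≥ 16) = 1 - 0.867303 = 0.132697

So there's approximately a 13.3% chance that X is at least 16.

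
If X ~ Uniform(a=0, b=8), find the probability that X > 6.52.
0.185000

We have X ~ Uniform(a=0, b=8).

P(X > 6.52) = 1 - P(X ≤ 6.52)
                = 1 - F(6.52)
                = 1 - 0.815000
                = 0.185000

So there's approximately a 18.5% chance that X exceeds 6.52.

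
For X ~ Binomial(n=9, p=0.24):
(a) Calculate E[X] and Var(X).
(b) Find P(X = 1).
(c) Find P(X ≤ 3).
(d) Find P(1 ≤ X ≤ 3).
(a) E[X] = 2.1600, Var(X) = 1.6416
(b) P(X = 1) = 0.240416
(c) P(X ≤ 3) = 0.852455
(d) P(1 ≤ X ≤ 3) = 0.767865

We have X ~ Binomial(n=9, p=0.24).

(a) Moments:
E[X] = 2.1600
Var(X) = 1.6416
σ = √Var(X) = 1.2812

(b) Point probability using PMF:
P(X = 1) = 0.240416

(c) Cumulative probability using CDF:
P(X ≤ 3) = F(3) = 0.852455

(d) Range probability:
P(1 ≤ X ≤ 3) = P(X ≤ 3) - P(X ≤ 0)
                   = F(3) - F(0)
                   = 0.852455 - 0.084591
                   = 0.767865

This means approximately 76.8% of outcomes fall in the interval [1, 3].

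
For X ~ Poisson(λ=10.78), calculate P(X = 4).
0.011710

We have X ~ Poisson(λ=10.78).

For a Poisson distribution, the PMF gives us the probability of each outcome.

Using the PMF formula:
P(X = 4) = 0.011710

Rounded to 4 decimal places: 0.0117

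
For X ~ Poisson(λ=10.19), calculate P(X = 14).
0.056049

We have X ~ Poisson(λ=10.19).

For a Poisson distribution, the PMF gives us the probability of each outcome.

Using the PMF formula:
P(X = 14) = 0.056049

Rounded to 4 decimal places: 0.0560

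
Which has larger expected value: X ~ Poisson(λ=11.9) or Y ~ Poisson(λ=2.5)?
X has larger mean (11.9000 > 2.5000)

Compute the expected value for each distribution:

X ~ Poisson(λ=11.9):
E[X] = 11.9000

Y ~ Poisson(λ=2.5):
E[Y] = 2.5000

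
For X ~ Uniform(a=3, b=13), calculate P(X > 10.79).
0.221000

We have X ~ Uniform(a=3, b=13).

P(X > 10.79) = 1 - P(X ≤ 10.79)
                = 1 - F(10.79)
                = 1 - 0.779000
                = 0.221000

So there's approximately a 22.1% chance that X exceeds 10.79.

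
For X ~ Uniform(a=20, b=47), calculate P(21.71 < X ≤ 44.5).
0.844074

We have X ~ Uniform(a=20, b=47).

To find P(21.71 < X ≤ 44.5), we use:
P(21.71 < X ≤ 44.5) = P(X ≤ 44.5) - P(X ≤ 21.71)
                 = F(44.5) - F(21.71)
                 = 0.907407 - 0.063333
                 = 0.844074

So there's approximately a 84.4% chance that X falls in this range.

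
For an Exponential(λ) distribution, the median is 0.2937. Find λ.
λ = 2.3601

For X ~ Exponential(λ), the CDF is F(x) = 1 - e^(-λx).
The median m satisfies F(m) = 0.5:
1 - e^(-λm) = 0.5
e^(-λm) = 0.5
λm = ln(2)
m = ln(2) / λ

Given m = 0.2937:
λ = ln(2) / 0.2937 = 0.693147 / 0.2937 = 2.3601

Verification: ln(2) / 2.3601 = 0.2937 ✓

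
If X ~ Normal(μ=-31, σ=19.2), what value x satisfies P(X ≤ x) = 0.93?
-2.6648

We have X ~ Normal(μ=-31, σ=19.2).

We want to find x such that P(X ≤ x) = 0.93.

This is the 93rd percentile, which means 93% of values fall below this point.

Using the inverse CDF (quantile function):
x = F⁻¹(0.93) = -2.6648

Verification: P(X ≤ -2.6648) = 0.93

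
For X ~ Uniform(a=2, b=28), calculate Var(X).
56.3333

We have X ~ Uniform(a=2, b=28).

For a Uniform distribution with a=2, b=28:
Var(X) = 56.3333

The variance measures the spread of the distribution around the mean.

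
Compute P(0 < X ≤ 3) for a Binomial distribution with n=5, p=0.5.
0.781250

We have X ~ Binomial(n=5, p=0.5).

To find P(0 < X ≤ 3), we use:
P(0 < X ≤ 3) = P(X ≤ 3) - P(X ≤ 0)
                 = F(3) - F(0)
                 = 0.812500 - 0.031250
                 = 0.781250

So there's approximately a 78.1% chance that X falls in this range.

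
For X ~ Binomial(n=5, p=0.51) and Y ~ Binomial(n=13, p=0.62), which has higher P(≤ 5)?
X has higher probability (P(X ≤ 5) = 1.0000 > P(Y ≤ 5) = 0.0738)

Compute P(≤ 5) for each distribution:

X ~ Binomial(n=5, p=0.51):
P(X ≤ 5) = 1.0000

Y ~ Binomial(n=13, p=0.62):
P(Y ≤ 5) = 0.0738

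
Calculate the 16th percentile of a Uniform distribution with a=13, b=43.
17.8000

We have X ~ Uniform(a=13, b=43).

We want to find x such that P(X ≤ x) = 0.16.

This is the 16th percentile, which means 16% of values fall below this point.

Using the inverse CDF (quantile function):
x = F⁻¹(0.16) = 17.8000

Verification: P(X ≤ 17.8000) = 0.16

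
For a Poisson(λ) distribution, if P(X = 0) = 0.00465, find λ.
λ = 5.3709

For a Poisson(λ) distribution, the PMF at 0 is:
P(X = 0) = λ^0 e^(-λ) / 0! = e^(-λ)

Given P(X = 0) = 0.00465:
e^(-λ) = 0.00465
-λ = ln(0.00465)
λ = -ln(0.00465) = 5.3709

Verification: e^(-5.3709) = 0.00465 ✓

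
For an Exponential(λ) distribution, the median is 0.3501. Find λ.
λ = 1.9799

For X ~ Exponential(λ), the CDF is F(x) = 1 - e^(-λx).
The median m satisfies F(m) = 0.5:
1 - e^(-λm) = 0.5
e^(-λm) = 0.5
λm = ln(2)
m = ln(2) / λ

Given m = 0.3501:
λ = ln(2) / 0.3501 = 0.693147 / 0.3501 = 1.9799

Verification: ln(2) / 1.9799 = 0.3501 ✓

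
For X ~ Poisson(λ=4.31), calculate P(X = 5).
0.166493

We have X ~ Poisson(λ=4.31).

For a Poisson distribution, the PMF gives us the probability of each outcome.

Using the PMF formula:
P(X = 5) = 0.166493

Rounded to 4 decimal places: 0.1665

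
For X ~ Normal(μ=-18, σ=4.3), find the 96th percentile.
-10.4720

We have X ~ Normal(μ=-18, σ=4.3).

We want to find x such that P(X ≤ x) = 0.96.

This is the 96th percentile, which means 96% of values fall below this point.

Using the inverse CDF (quantile function):
x = F⁻¹(0.96) = -10.4720

Verification: P(X ≤ -10.4720) = 0.96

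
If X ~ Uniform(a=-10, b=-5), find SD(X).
1.4434

We have X ~ Uniform(a=-10, b=-5).

For a Uniform distribution with a=-10, b=-5:
σ = √Var(X) = 1.4434

The standard deviation is the square root of the variance.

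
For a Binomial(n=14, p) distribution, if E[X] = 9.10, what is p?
p = 0.65

For a Binomial(n, p) distribution:
E[X] = n × p

Given n = 14 and E[X] = 9.10:
9.10 = 14 × p
p = 9.10 / 14 = 0.65

Verification: Binomial(14, 0.65) has E[X] = 9.10 ✓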